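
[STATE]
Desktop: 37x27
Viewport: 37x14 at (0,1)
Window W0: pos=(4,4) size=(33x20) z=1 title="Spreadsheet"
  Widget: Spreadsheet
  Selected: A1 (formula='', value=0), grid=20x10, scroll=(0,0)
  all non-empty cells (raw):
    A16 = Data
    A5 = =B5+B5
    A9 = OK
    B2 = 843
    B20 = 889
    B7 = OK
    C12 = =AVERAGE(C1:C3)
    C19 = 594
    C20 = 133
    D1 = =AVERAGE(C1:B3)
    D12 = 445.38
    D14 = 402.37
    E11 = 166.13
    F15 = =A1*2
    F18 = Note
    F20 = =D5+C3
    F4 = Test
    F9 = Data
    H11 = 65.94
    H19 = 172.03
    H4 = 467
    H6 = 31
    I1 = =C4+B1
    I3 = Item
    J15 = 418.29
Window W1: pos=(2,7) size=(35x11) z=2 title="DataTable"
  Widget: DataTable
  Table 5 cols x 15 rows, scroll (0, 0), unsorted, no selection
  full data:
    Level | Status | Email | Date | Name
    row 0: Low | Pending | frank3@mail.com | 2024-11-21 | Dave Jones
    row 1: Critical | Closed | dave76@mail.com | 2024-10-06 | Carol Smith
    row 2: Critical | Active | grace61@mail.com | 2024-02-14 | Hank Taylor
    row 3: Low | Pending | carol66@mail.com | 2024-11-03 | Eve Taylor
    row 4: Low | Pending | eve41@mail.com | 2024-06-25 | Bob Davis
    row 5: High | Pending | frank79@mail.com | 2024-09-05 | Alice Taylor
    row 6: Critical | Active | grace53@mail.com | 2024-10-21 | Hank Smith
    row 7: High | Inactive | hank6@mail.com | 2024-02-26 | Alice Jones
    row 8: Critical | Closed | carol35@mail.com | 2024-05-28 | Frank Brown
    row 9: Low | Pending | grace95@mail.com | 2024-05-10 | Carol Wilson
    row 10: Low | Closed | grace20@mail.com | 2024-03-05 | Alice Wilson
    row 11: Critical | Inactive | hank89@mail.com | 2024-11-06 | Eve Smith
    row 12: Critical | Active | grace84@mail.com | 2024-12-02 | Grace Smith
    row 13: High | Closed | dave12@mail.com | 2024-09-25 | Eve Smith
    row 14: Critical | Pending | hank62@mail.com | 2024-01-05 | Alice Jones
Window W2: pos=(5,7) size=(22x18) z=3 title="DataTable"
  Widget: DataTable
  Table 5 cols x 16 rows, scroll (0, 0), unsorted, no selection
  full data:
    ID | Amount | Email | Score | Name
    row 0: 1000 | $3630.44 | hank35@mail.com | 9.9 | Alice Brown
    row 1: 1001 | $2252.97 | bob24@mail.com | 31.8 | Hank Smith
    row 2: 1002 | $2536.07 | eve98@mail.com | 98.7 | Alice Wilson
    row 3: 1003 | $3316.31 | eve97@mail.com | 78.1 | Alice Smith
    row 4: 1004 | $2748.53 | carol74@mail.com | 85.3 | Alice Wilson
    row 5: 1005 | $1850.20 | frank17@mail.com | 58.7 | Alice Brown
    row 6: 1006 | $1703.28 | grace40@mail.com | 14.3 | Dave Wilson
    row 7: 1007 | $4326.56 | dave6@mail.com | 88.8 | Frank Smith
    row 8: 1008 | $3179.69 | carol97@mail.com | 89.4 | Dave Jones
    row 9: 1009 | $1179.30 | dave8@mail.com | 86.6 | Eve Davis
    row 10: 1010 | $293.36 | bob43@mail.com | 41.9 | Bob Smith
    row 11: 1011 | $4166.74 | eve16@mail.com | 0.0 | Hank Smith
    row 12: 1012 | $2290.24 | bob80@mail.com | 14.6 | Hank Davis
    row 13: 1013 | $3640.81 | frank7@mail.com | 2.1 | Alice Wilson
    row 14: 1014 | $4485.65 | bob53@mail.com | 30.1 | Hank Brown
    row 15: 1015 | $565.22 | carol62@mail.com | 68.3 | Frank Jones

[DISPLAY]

                                     
                                     
                                     
    ┏━━━━━━━━━━━━━━━━━━━━━━━━━━━━━━━┓
    ┃ Spreadsheet                   ┃
    ┠───────────────────────────────┨
  ┏━━┏━━━━━━━━━━━━━━━━━━━━┓━━━━━━━━━┓
  ┃ D┃ DataTable          ┃         ┃
  ┠──┠────────────────────┨─────────┨
  ┃Le┃ID  │Amount  │Email ┃         ┃
  ┃──┃────┼────────┼──────┃─────────┃
  ┃Lo┃1000│$3630.44│hank35┃@mail.com┃
  ┃Cr┃1001│$2252.97│bob24@┃@mail.com┃
  ┃Cr┃1002│$2536.07│eve98@┃1@mail.co┃


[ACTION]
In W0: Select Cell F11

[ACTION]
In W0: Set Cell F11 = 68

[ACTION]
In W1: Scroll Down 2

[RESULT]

                                     
                                     
                                     
    ┏━━━━━━━━━━━━━━━━━━━━━━━━━━━━━━━┓
    ┃ Spreadsheet                   ┃
    ┠───────────────────────────────┨
  ┏━━┏━━━━━━━━━━━━━━━━━━━━┓━━━━━━━━━┓
  ┃ D┃ DataTable          ┃         ┃
  ┠──┠────────────────────┨─────────┨
  ┃Le┃ID  │Amount  │Email ┃         ┃
  ┃──┃────┼────────┼──────┃─────────┃
  ┃Cr┃1000│$3630.44│hank35┃1@mail.co┃
  ┃Lo┃1001│$2252.97│bob24@┃6@mail.co┃
  ┃Lo┃1002│$2536.07│eve98@┃mail.com ┃


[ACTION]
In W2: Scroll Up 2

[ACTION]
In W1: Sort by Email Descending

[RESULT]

                                     
                                     
                                     
    ┏━━━━━━━━━━━━━━━━━━━━━━━━━━━━━━━┓
    ┃ Spreadsheet                   ┃
    ┠───────────────────────────────┨
  ┏━━┏━━━━━━━━━━━━━━━━━━━━┓━━━━━━━━━┓
  ┃ D┃ DataTable          ┃         ┃
  ┠──┠────────────────────┨─────────┨
  ┃Le┃ID  │Amount  │Email ┃         ┃
  ┃──┃────┼────────┼──────┃─────────┃
  ┃Cr┃1000│$3630.44│hank35┃@mail.com┃
  ┃Lo┃1001│$2252.97│bob24@┃5@mail.co┃
  ┃Cr┃1002│$2536.07│eve98@┃4@mail.co┃


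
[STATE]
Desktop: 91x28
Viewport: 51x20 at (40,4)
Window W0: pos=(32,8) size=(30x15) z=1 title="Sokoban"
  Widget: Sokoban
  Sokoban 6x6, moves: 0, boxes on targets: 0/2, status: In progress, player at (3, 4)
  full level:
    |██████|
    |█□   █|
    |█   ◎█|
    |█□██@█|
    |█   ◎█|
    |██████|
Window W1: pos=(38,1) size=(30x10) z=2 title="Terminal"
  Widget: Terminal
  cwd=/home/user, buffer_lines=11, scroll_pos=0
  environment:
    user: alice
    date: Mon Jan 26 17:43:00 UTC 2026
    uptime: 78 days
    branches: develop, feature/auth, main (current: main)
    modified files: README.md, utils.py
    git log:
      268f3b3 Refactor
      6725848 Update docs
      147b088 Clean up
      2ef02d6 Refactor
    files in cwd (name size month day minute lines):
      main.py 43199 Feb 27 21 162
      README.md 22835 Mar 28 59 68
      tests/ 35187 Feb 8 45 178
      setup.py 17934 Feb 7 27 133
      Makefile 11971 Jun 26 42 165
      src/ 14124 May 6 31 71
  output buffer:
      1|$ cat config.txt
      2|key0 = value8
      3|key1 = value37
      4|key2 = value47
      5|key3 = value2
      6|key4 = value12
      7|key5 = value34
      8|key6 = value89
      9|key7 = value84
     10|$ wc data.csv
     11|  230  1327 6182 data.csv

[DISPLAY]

 cat config.txt            ┃                       
ey0 = value8               ┃                       
ey1 = value37              ┃                       
ey2 = value47              ┃                       
ey3 = value2               ┃                       
ey4 = value12              ┃                       
━━━━━━━━━━━━━━━━━━━━━━━━━━━┛                       
                     ┃                             
                     ┃                             
                     ┃                             
                     ┃                             
                     ┃                             
                     ┃                             
0  0/2               ┃                             
                     ┃                             
                     ┃                             
                     ┃                             
                     ┃                             
━━━━━━━━━━━━━━━━━━━━━┛                             
                                                   


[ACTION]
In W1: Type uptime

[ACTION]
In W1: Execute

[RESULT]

ey7 = value84              ┃                       
 wc data.csv               ┃                       
 230  1327 6182 data.csv   ┃                       
 uptime                    ┃                       
10:00  up 78 days          ┃                       
 █                         ┃                       
━━━━━━━━━━━━━━━━━━━━━━━━━━━┛                       
                     ┃                             
                     ┃                             
                     ┃                             
                     ┃                             
                     ┃                             
                     ┃                             
0  0/2               ┃                             
                     ┃                             
                     ┃                             
                     ┃                             
                     ┃                             
━━━━━━━━━━━━━━━━━━━━━┛                             
                                                   


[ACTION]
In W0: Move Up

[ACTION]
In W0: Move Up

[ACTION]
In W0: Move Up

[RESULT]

ey7 = value84              ┃                       
 wc data.csv               ┃                       
 230  1327 6182 data.csv   ┃                       
 uptime                    ┃                       
10:00  up 78 days          ┃                       
 █                         ┃                       
━━━━━━━━━━━━━━━━━━━━━━━━━━━┛                       
                     ┃                             
                     ┃                             
                     ┃                             
                     ┃                             
                     ┃                             
                     ┃                             
2  0/2               ┃                             
                     ┃                             
                     ┃                             
                     ┃                             
                     ┃                             
━━━━━━━━━━━━━━━━━━━━━┛                             
                                                   


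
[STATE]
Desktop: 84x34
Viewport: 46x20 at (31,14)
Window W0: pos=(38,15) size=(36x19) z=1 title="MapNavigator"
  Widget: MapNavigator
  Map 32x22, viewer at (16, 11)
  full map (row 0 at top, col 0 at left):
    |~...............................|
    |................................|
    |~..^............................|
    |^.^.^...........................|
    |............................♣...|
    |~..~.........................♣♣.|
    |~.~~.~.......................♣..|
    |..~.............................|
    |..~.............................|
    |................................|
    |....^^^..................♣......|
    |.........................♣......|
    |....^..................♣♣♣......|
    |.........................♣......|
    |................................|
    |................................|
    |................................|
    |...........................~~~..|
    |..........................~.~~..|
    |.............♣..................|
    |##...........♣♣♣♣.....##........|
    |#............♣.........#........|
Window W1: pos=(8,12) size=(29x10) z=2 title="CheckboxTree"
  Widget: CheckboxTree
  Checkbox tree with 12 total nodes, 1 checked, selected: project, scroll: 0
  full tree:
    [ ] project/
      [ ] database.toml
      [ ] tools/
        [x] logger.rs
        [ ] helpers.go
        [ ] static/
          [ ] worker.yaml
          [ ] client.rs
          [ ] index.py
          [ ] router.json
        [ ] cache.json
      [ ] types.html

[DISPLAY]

─────┨                                        
     ┃ ┏━━━━━━━━━━━━━━━━━━━━━━━━━━━━━━━━━━┓   
     ┃ ┃ MapNavigator                     ┃   
     ┃ ┠──────────────────────────────────┨   
     ┃ ┃ ............................♣... ┃   
     ┃ ┃ ~..~.........................♣♣. ┃   
     ┃ ┃ ~.~~.~.......................♣.. ┃   
━━━━━┛ ┃ ..~............................. ┃   
       ┃ ..~............................. ┃   
       ┃ ................................ ┃   
       ┃ ....^^^..................♣...... ┃   
       ┃ ................@........♣...... ┃   
       ┃ ....^..................♣♣♣...... ┃   
       ┃ .........................♣...... ┃   
       ┃ ................................ ┃   
       ┃ ................................ ┃   
       ┃ ................................ ┃   
       ┃ ...........................~~~.. ┃   
       ┃ ..........................~.~~.. ┃   
       ┗━━━━━━━━━━━━━━━━━━━━━━━━━━━━━━━━━━┛   


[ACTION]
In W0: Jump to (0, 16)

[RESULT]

─────┨                                        
     ┃ ┏━━━━━━━━━━━━━━━━━━━━━━━━━━━━━━━━━━┓   
     ┃ ┃ MapNavigator                     ┃   
     ┃ ┠──────────────────────────────────┨   
     ┃ ┃                 .................┃   
     ┃ ┃                 ....^^^..........┃   
     ┃ ┃                 .................┃   
━━━━━┛ ┃                 ....^............┃   
       ┃                 .................┃   
       ┃                 .................┃   
       ┃                 .................┃   
       ┃                 @................┃   
       ┃                 .................┃   
       ┃                 .................┃   
       ┃                 .............♣...┃   
       ┃                 ##...........♣♣♣♣┃   
       ┃                 #............♣...┃   
       ┃                                  ┃   
       ┃                                  ┃   
       ┗━━━━━━━━━━━━━━━━━━━━━━━━━━━━━━━━━━┛   


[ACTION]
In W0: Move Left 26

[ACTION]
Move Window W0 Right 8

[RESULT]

─────┨                                        
     ┃         ┏━━━━━━━━━━━━━━━━━━━━━━━━━━━━━━
     ┃         ┃ MapNavigator                 
     ┃         ┠──────────────────────────────
     ┃         ┃                 .............
     ┃         ┃                 ....^^^......
     ┃         ┃                 .............
━━━━━┛         ┃                 ....^........
               ┃                 .............
               ┃                 .............
               ┃                 .............
               ┃                 @............
               ┃                 .............
               ┃                 .............
               ┃                 .............
               ┃                 ##...........
               ┃                 #............
               ┃                              
               ┃                              
               ┗━━━━━━━━━━━━━━━━━━━━━━━━━━━━━━


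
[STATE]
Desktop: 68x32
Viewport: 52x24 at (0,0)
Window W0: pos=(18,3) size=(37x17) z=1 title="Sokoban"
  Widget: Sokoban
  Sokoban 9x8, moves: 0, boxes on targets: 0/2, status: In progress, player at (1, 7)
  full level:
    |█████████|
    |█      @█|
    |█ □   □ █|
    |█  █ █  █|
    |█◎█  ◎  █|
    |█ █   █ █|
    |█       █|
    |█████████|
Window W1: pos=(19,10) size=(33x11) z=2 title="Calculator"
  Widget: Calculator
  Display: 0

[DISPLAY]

                                                    
                                                    
                                                    
                  ┏━━━━━━━━━━━━━━━━━━━━━━━━━━━━━━━━━
                  ┃ Sokoban                         
                  ┠─────────────────────────────────
                  ┃█████████                        
                  ┃█      @█                        
                  ┃█ □   □ █                        
                  ┃█  █ █  █                        
                  ┃┏━━━━━━━━━━━━━━━━━━━━━━━━━━━━━━━┓
                  ┃┃ Calculator                    ┃
                  ┃┠───────────────────────────────┨
                  ┃┃                              0┃
                  ┃┃┌───┬───┬───┬───┐              ┃
                  ┃┃│ 7 │ 8 │ 9 │ ÷ │              ┃
                  ┃┃├───┼───┼───┼───┤              ┃
                  ┃┃│ 4 │ 5 │ 6 │ × │              ┃
                  ┃┃├───┼───┼───┼───┤              ┃
                  ┗┃│ 1 │ 2 │ 3 │ - │              ┃
                   ┗━━━━━━━━━━━━━━━━━━━━━━━━━━━━━━━┛
                                                    
                                                    
                                                    


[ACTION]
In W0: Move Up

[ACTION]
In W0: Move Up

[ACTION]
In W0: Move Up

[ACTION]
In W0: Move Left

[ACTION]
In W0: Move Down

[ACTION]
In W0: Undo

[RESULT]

                                                    
                                                    
                                                    
                  ┏━━━━━━━━━━━━━━━━━━━━━━━━━━━━━━━━━
                  ┃ Sokoban                         
                  ┠─────────────────────────────────
                  ┃█████████                        
                  ┃█     @ █                        
                  ┃█ □   □ █                        
                  ┃█  █ █  █                        
                  ┃┏━━━━━━━━━━━━━━━━━━━━━━━━━━━━━━━┓
                  ┃┃ Calculator                    ┃
                  ┃┠───────────────────────────────┨
                  ┃┃                              0┃
                  ┃┃┌───┬───┬───┬───┐              ┃
                  ┃┃│ 7 │ 8 │ 9 │ ÷ │              ┃
                  ┃┃├───┼───┼───┼───┤              ┃
                  ┃┃│ 4 │ 5 │ 6 │ × │              ┃
                  ┃┃├───┼───┼───┼───┤              ┃
                  ┗┃│ 1 │ 2 │ 3 │ - │              ┃
                   ┗━━━━━━━━━━━━━━━━━━━━━━━━━━━━━━━┛
                                                    
                                                    
                                                    


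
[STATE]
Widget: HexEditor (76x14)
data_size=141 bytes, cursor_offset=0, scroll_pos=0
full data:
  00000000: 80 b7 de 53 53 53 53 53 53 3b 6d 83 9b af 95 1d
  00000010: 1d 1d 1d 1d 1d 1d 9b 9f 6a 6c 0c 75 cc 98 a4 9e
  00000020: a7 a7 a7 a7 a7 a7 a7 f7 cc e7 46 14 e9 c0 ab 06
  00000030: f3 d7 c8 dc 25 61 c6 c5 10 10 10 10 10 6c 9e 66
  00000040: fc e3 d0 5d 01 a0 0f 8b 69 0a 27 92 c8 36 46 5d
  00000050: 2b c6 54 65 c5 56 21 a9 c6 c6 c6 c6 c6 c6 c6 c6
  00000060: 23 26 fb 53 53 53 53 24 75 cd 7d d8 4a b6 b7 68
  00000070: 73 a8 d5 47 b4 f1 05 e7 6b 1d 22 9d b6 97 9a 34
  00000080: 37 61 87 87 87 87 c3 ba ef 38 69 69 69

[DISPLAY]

00000000  80 b7 de 53 53 53 53 53  53 3b 6d 83 9b af 95 1d  |...SSSSSS;m....
00000010  1d 1d 1d 1d 1d 1d 9b 9f  6a 6c 0c 75 cc 98 a4 9e  |........jl.u...
00000020  a7 a7 a7 a7 a7 a7 a7 f7  cc e7 46 14 e9 c0 ab 06  |..........F....
00000030  f3 d7 c8 dc 25 61 c6 c5  10 10 10 10 10 6c 9e 66  |....%a.......l.
00000040  fc e3 d0 5d 01 a0 0f 8b  69 0a 27 92 c8 36 46 5d  |...]....i.'..6F
00000050  2b c6 54 65 c5 56 21 a9  c6 c6 c6 c6 c6 c6 c6 c6  |+.Te.V!........
00000060  23 26 fb 53 53 53 53 24  75 cd 7d d8 4a b6 b7 68  |#&.SSSS$u.}.J..
00000070  73 a8 d5 47 b4 f1 05 e7  6b 1d 22 9d b6 97 9a 34  |s..G....k."....
00000080  37 61 87 87 87 87 c3 ba  ef 38 69 69 69           |7a.......8iii  
                                                                            
                                                                            
                                                                            
                                                                            
                                                                            


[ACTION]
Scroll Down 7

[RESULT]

00000070  73 a8 d5 47 b4 f1 05 e7  6b 1d 22 9d b6 97 9a 34  |s..G....k."....
00000080  37 61 87 87 87 87 c3 ba  ef 38 69 69 69           |7a.......8iii  
                                                                            
                                                                            
                                                                            
                                                                            
                                                                            
                                                                            
                                                                            
                                                                            
                                                                            
                                                                            
                                                                            
                                                                            


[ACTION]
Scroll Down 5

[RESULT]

00000080  37 61 87 87 87 87 c3 ba  ef 38 69 69 69           |7a.......8iii  
                                                                            
                                                                            
                                                                            
                                                                            
                                                                            
                                                                            
                                                                            
                                                                            
                                                                            
                                                                            
                                                                            
                                                                            
                                                                            


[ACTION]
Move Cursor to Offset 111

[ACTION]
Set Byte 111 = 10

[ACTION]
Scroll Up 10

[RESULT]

00000000  80 b7 de 53 53 53 53 53  53 3b 6d 83 9b af 95 1d  |...SSSSSS;m....
00000010  1d 1d 1d 1d 1d 1d 9b 9f  6a 6c 0c 75 cc 98 a4 9e  |........jl.u...
00000020  a7 a7 a7 a7 a7 a7 a7 f7  cc e7 46 14 e9 c0 ab 06  |..........F....
00000030  f3 d7 c8 dc 25 61 c6 c5  10 10 10 10 10 6c 9e 66  |....%a.......l.
00000040  fc e3 d0 5d 01 a0 0f 8b  69 0a 27 92 c8 36 46 5d  |...]....i.'..6F
00000050  2b c6 54 65 c5 56 21 a9  c6 c6 c6 c6 c6 c6 c6 c6  |+.Te.V!........
00000060  23 26 fb 53 53 53 53 24  75 cd 7d d8 4a b6 b7 10  |#&.SSSS$u.}.J..
00000070  73 a8 d5 47 b4 f1 05 e7  6b 1d 22 9d b6 97 9a 34  |s..G....k."....
00000080  37 61 87 87 87 87 c3 ba  ef 38 69 69 69           |7a.......8iii  
                                                                            
                                                                            
                                                                            
                                                                            
                                                                            


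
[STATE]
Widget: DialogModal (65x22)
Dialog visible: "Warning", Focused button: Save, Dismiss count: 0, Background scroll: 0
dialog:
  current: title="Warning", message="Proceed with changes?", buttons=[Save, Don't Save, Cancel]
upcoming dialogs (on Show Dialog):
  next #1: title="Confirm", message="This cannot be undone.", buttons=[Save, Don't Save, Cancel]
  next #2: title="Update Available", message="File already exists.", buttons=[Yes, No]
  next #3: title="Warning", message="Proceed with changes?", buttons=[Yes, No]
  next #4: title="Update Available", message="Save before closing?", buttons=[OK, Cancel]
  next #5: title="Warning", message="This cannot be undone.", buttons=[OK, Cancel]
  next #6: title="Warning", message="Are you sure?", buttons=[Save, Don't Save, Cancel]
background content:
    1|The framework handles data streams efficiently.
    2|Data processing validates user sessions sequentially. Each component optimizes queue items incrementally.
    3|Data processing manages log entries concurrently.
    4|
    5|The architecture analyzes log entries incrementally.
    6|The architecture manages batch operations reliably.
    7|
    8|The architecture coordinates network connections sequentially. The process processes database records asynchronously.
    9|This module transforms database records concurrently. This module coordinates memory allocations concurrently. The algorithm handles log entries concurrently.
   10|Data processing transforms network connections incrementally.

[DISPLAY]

The framework handles data streams efficiently.                  
Data processing validates user sessions sequentially. Each compon
Data processing manages log entries concurrently.                
                                                                 
The architecture analyzes log entries incrementally.             
The architecture manages batch operations reliably.              
                                                                 
The architecture coordinates network connections sequentially. Th
This module tran┌──────────────────────────────┐ntly. This module
Data processing │           Warning            │ncrementally.    
                │    Proceed with changes?     │                 
                │ [Save]  Don't Save   Cancel  │                 
                └──────────────────────────────┘                 
                                                                 
                                                                 
                                                                 
                                                                 
                                                                 
                                                                 
                                                                 
                                                                 
                                                                 


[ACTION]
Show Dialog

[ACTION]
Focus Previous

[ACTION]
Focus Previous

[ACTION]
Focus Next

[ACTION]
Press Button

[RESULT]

The framework handles data streams efficiently.                  
Data processing validates user sessions sequentially. Each compon
Data processing manages log entries concurrently.                
                                                                 
The architecture analyzes log entries incrementally.             
The architecture manages batch operations reliably.              
                                                                 
The architecture coordinates network connections sequentially. Th
This module transforms database records concurrently. This module
Data processing transforms network connections incrementally.    
                                                                 
                                                                 
                                                                 
                                                                 
                                                                 
                                                                 
                                                                 
                                                                 
                                                                 
                                                                 
                                                                 
                                                                 


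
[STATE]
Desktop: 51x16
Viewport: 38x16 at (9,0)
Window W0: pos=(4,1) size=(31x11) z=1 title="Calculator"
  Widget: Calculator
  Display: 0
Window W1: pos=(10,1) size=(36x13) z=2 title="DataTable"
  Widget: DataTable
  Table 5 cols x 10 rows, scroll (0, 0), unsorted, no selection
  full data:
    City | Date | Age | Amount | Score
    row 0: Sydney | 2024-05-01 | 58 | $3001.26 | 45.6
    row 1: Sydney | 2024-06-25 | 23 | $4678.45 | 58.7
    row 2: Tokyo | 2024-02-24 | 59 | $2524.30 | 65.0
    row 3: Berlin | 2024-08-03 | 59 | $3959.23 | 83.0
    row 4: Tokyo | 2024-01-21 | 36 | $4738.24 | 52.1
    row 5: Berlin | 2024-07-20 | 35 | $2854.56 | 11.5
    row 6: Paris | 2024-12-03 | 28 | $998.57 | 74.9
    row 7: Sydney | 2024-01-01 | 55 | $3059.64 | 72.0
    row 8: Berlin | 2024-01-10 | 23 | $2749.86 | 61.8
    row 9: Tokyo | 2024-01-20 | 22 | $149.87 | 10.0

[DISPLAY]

                                      
━┏━━━━━━━━━━━━━━━━━━━━━━━━━━━━━━━━━━┓ 
c┃ DataTable                        ┃ 
─┠──────────────────────────────────┨ 
 ┃City  │Date      │Age│Amount  │Sco┃ 
┬┃──────┼──────────┼───┼────────┼───┃ 
│┃Sydney│2024-05-01│58 │$3001.26│45.┃ 
┼┃Sydney│2024-06-25│23 │$4678.45│58.┃ 
│┃Tokyo │2024-02-24│59 │$2524.30│65.┃ 
┼┃Berlin│2024-08-03│59 │$3959.23│83.┃ 
│┃Tokyo │2024-01-21│36 │$4738.24│52.┃ 
━┃Berlin│2024-07-20│35 │$2854.56│11.┃ 
 ┃Paris │2024-12-03│28 │$998.57 │74.┃ 
 ┗━━━━━━━━━━━━━━━━━━━━━━━━━━━━━━━━━━┛ 
                                      
                                      


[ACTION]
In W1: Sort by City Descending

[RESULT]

                                      
━┏━━━━━━━━━━━━━━━━━━━━━━━━━━━━━━━━━━┓ 
c┃ DataTable                        ┃ 
─┠──────────────────────────────────┨ 
 ┃City ▼│Date      │Age│Amount  │Sco┃ 
┬┃──────┼──────────┼───┼────────┼───┃ 
│┃Tokyo │2024-02-24│59 │$2524.30│65.┃ 
┼┃Tokyo │2024-01-21│36 │$4738.24│52.┃ 
│┃Tokyo │2024-01-20│22 │$149.87 │10.┃ 
┼┃Sydney│2024-05-01│58 │$3001.26│45.┃ 
│┃Sydney│2024-06-25│23 │$4678.45│58.┃ 
━┃Sydney│2024-01-01│55 │$3059.64│72.┃ 
 ┃Paris │2024-12-03│28 │$998.57 │74.┃ 
 ┗━━━━━━━━━━━━━━━━━━━━━━━━━━━━━━━━━━┛ 
                                      
                                      


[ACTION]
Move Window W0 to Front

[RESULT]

                                      
━━━━━━━━━━━━━━━━━━━━━━━━━┓━━━━━━━━━━┓ 
culator                  ┃          ┃ 
─────────────────────────┨──────────┨ 
                        0┃ount  │Sco┃ 
┬───┬───┬───┐            ┃──────┼───┃ 
│ 8 │ 9 │ ÷ │            ┃524.30│65.┃ 
┼───┼───┼───┤            ┃738.24│52.┃ 
│ 5 │ 6 │ × │            ┃49.87 │10.┃ 
┼───┼───┼───┤            ┃001.26│45.┃ 
│ 2 │ 3 │ - │            ┃678.45│58.┃ 
━━━━━━━━━━━━━━━━━━━━━━━━━┛059.64│72.┃ 
 ┃Paris │2024-12-03│28 │$998.57 │74.┃ 
 ┗━━━━━━━━━━━━━━━━━━━━━━━━━━━━━━━━━━┛ 
                                      
                                      


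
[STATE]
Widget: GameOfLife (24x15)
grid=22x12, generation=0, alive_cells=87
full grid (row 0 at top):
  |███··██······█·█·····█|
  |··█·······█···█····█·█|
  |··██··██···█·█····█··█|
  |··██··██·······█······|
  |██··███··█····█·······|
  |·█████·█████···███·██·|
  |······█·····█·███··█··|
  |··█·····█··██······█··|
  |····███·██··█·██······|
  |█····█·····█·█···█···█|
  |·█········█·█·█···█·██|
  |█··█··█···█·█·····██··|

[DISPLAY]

Gen: 0                  
███··██······█·█·····█  
··█·······█···█····█·█  
··██··██···█·█····█··█  
··██··██·······█······  
██··███··█····█·······  
·█████·█████···███·██·  
······█·····█·███··█··  
··█·····█··██······█··  
····███·██··█·██······  
█····█·····█·█···█···█  
·█········█·█·█···█·██  
█··█··█···█·█·····██··  
                        
                        


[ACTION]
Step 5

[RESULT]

Gen: 5                  
······██······██······  
······██······██······  
·····███··············  
···········██······█··  
·········████·····██··  
██········█·█···█··█··  
██···············███··  
·········█·····██████·  
··········██·███··█··█  
·············███··█·██  
·················█··█·  
·················██···  
                        
                        


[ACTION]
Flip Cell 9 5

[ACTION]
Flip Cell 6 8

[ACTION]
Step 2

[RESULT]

Gen: 7                  
·······█······██······  
········█·····██······  
······██··············  
······█···········█·█·  
···········███····█·█·  
██·······██·········█·  
██·······█·█··········  
·········███··█·······  
·········██·██·█·█·█·█  
···········██··█··██··  
·············██·····██  
················███···  
                        
                        


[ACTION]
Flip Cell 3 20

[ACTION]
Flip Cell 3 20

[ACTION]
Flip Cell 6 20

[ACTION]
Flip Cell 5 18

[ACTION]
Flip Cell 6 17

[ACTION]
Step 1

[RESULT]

Gen: 8                  
··············██······  
······█·█·····██······  
······██··············  
······██····█·········  
··········███····██·██  
██·······█·······██·██  
██······█··█·······█··  
········█····██·█·█·█·  
·········█···█·██··██·  
··········██···██·██·█  
············█████···█·  
·················█····  
                        
                        


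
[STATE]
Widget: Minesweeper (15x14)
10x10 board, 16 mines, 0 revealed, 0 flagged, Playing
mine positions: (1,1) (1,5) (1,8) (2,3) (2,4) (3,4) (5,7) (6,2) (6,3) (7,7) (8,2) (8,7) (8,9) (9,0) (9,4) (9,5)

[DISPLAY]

■■■■■■■■■■     
■■■■■■■■■■     
■■■■■■■■■■     
■■■■■■■■■■     
■■■■■■■■■■     
■■■■■■■■■■     
■■■■■■■■■■     
■■■■■■■■■■     
■■■■■■■■■■     
■■■■■■■■■■     
               
               
               
               


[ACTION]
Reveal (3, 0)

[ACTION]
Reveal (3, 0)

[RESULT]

■■■■■■■■■■     
■■■■■■■■■■     
112■■■■■■■     
  13■■■■■■     
   1■■■■■■     
 122■■■■■■     
 1■■■■■■■■     
 2■■■■■■■■     
12■■■■■■■■     
■■■■■■■■■■     
               
               
               
               


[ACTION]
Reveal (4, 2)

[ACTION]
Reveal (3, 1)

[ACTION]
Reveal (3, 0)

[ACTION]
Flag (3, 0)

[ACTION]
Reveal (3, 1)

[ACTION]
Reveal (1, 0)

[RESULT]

■■■■■■■■■■     
1■■■■■■■■■     
112■■■■■■■     
  13■■■■■■     
   1■■■■■■     
 122■■■■■■     
 1■■■■■■■■     
 2■■■■■■■■     
12■■■■■■■■     
■■■■■■■■■■     
               
               
               
               


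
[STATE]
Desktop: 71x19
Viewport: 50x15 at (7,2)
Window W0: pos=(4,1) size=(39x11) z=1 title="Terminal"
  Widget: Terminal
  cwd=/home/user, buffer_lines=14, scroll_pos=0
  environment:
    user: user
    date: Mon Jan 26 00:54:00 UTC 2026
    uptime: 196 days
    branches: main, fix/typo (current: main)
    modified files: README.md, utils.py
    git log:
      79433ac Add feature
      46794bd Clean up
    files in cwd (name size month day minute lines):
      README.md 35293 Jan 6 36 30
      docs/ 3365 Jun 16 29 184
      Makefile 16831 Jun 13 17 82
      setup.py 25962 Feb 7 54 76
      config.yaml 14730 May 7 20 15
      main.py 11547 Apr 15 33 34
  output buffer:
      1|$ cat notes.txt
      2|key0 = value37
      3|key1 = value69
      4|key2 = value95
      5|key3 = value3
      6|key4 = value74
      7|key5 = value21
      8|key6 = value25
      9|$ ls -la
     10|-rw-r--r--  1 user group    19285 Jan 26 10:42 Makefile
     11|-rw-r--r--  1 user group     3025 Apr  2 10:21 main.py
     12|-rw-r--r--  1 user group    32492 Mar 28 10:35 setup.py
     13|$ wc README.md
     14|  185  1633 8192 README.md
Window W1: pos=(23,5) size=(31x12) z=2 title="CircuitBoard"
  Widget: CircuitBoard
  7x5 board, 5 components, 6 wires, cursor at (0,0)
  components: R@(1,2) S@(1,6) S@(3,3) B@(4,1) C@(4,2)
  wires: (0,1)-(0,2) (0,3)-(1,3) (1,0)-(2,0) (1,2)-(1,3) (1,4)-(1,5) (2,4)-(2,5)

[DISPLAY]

erminal                            ┃              
───────────────────────────────────┨              
cat notes.txt                      ┃              
y0 = value37    ┏━━━━━━━━━━━━━━━━━━━━━━━━━━━━━┓   
y1 = value69    ┃ CircuitBoard                ┃   
y2 = value95    ┠─────────────────────────────┨   
y3 = value3     ┃   0 1 2 3 4 5 6             ┃   
y4 = value74    ┃0  [.]  · ─ ·   ·            ┃   
y5 = value21    ┃                │            ┃   
━━━━━━━━━━━━━━━━┃1   ·       R ─ ·   · ─ ·   S┃   
                ┃    │                        ┃   
                ┃2   ·               · ─ ·    ┃   
                ┃                             ┃   
                ┃3               S            ┃   
                ┗━━━━━━━━━━━━━━━━━━━━━━━━━━━━━┛   


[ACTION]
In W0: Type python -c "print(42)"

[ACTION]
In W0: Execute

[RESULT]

erminal                            ┃              
───────────────────────────────────┨              
w-r--r--  1 user group     3025 Apr┃              
w-r--r--  1 user┏━━━━━━━━━━━━━━━━━━━━━━━━━━━━━┓   
wc README.md    ┃ CircuitBoard                ┃   
185  1633 8192 R┠─────────────────────────────┨   
python -c "print┃   0 1 2 3 4 5 6             ┃   
                ┃0  [.]  · ─ ·   ·            ┃   
█               ┃                │            ┃   
━━━━━━━━━━━━━━━━┃1   ·       R ─ ·   · ─ ·   S┃   
                ┃    │                        ┃   
                ┃2   ·               · ─ ·    ┃   
                ┃                             ┃   
                ┃3               S            ┃   
                ┗━━━━━━━━━━━━━━━━━━━━━━━━━━━━━┛   


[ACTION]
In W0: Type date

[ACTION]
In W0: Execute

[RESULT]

erminal                            ┃              
───────────────────────────────────┨              
wc README.md                       ┃              
185  1633 8192 R┏━━━━━━━━━━━━━━━━━━━━━━━━━━━━━┓   
python -c "print┃ CircuitBoard                ┃   
                ┠─────────────────────────────┨   
date            ┃   0 1 2 3 4 5 6             ┃   
n Jan 26 00:54:0┃0  [.]  · ─ ·   ·            ┃   
█               ┃                │            ┃   
━━━━━━━━━━━━━━━━┃1   ·       R ─ ·   · ─ ·   S┃   
                ┃    │                        ┃   
                ┃2   ·               · ─ ·    ┃   
                ┃                             ┃   
                ┃3               S            ┃   
                ┗━━━━━━━━━━━━━━━━━━━━━━━━━━━━━┛   


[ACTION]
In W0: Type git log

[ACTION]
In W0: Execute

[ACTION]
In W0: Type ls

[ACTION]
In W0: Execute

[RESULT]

erminal                            ┃              
───────────────────────────────────┨              
n Jan 26 00:54:00 UTC 2026         ┃              
git log         ┏━━━━━━━━━━━━━━━━━━━━━━━━━━━━━┓   
433ac Add featur┃ CircuitBoard                ┃   
794bd Clean up  ┠─────────────────────────────┨   
ls              ┃   0 1 2 3 4 5 6             ┃   
ADME.md  docs/  ┃0  [.]  · ─ ·   ·            ┃   
█               ┃                │            ┃   
━━━━━━━━━━━━━━━━┃1   ·       R ─ ·   · ─ ·   S┃   
                ┃    │                        ┃   
                ┃2   ·               · ─ ·    ┃   
                ┃                             ┃   
                ┃3               S            ┃   
                ┗━━━━━━━━━━━━━━━━━━━━━━━━━━━━━┛   
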